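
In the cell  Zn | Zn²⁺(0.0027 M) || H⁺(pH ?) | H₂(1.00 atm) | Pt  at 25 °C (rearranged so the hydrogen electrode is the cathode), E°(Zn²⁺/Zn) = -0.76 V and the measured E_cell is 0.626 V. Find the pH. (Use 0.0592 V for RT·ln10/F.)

pH = 3.55

E°_cell = 0.76 V and n = 2.
log Q = n(E° − E)/0.0592 = 2×(0.76 − 0.626)/0.0592 = 4.527.
With Q = [Zn²⁺]·P(H₂) / [H⁺]^2, solving for [H⁺] gives log[H⁺] = -3.548, so pH = 3.55.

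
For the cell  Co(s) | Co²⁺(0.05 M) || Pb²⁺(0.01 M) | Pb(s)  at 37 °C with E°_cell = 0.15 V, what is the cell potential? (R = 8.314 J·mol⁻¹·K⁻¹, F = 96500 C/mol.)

Balancing electrons gives n = 2; the reaction quotient is Q = [Co²⁺]/[Pb²⁺] = 5.00.
E = E° − (RT/nF) ln Q = 0.15 − (8.314×310)/(2×96500) × (1.609) = 0.150 − 0.021 = 0.129 V.

0.129 V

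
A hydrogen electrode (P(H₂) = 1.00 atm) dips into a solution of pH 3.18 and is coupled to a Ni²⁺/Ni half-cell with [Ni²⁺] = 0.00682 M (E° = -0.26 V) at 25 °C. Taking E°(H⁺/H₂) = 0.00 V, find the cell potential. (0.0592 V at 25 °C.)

0.14 V

The hydrogen couple is the cathode, so E°_cell = 0.26 V; n = 2.
[H⁺] = 10^(−3.18) = 6.6 × 10^-4 M, and Q = [Ni²⁺]·P(H₂) / [H⁺]^2 = 1.56 × 10^4.
E = E° − (0.0592/2) log Q = 0.26 − (0.0592/2)(4.194) = 0.136 V.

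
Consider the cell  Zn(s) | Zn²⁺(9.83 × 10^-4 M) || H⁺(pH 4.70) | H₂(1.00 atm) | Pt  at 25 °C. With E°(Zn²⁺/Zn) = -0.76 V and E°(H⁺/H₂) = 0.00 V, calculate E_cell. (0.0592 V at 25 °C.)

The hydrogen couple is the cathode, so E°_cell = 0.76 V; n = 2.
[H⁺] = 10^(−4.70) = 2 × 10^-5 M, and Q = [Zn²⁺]·P(H₂) / [H⁺]^2 = 2.47 × 10^6.
E = E° − (0.0592/2) log Q = 0.76 − (0.0592/2)(6.393) = 0.571 V.

0.57 V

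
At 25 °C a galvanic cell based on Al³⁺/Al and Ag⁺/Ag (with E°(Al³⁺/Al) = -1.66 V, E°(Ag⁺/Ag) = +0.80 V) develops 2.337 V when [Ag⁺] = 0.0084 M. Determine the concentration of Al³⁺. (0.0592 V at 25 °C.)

From the Nernst equation, log Q = n(E° − E)/0.0592 = 3(2.46 − 2.337)/0.0592 = 6.233, so Q = 1.71 × 10^6.
With Q = [Al³⁺]/[Ag⁺]^3 and the known concentrations, [Al³⁺] in the numerator gives [Al³⁺] = 1.0 M.

1.0 M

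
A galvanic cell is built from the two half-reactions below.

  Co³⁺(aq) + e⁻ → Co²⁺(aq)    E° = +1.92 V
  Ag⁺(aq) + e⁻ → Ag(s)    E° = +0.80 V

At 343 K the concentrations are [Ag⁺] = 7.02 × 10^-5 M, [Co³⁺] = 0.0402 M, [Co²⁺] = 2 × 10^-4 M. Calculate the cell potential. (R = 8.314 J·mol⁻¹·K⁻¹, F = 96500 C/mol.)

The Co³⁺/Co²⁺ couple has the higher reduction potential and acts as the cathode, so E°_cell = +1.92 − (+0.80) = 1.12 V.
Balancing electrons gives n = 1; the reaction quotient is Q = [Ag⁺]·[Co²⁺]/[Co³⁺] = 3.49 × 10^-7.
E = E° − (RT/nF) ln Q = 1.12 − (8.314×343)/(1×96500) × (-14.867) = 1.120 + 0.439 = 1.559 V.

1.56 V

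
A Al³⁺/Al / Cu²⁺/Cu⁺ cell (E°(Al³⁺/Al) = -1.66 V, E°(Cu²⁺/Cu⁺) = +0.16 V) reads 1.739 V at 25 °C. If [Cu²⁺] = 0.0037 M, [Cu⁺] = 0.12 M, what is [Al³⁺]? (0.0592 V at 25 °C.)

0.37 M

From the Nernst equation, log Q = n(E° − E)/0.0592 = 3(1.82 − 1.739)/0.0592 = 4.105, so Q = 1.27 × 10^4.
With Q = [Al³⁺]·[Cu⁺]^3/[Cu²⁺]^3 and the known concentrations, [Al³⁺] in the numerator gives [Al³⁺] = 0.37 M.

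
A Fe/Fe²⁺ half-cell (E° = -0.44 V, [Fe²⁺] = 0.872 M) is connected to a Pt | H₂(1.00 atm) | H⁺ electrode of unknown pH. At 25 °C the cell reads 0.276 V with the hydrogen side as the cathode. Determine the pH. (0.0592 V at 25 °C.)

E°_cell = 0.44 V and n = 2.
log Q = n(E° − E)/0.0592 = 2×(0.44 − 0.276)/0.0592 = 5.541.
With Q = [Fe²⁺]·P(H₂) / [H⁺]^2, solving for [H⁺] gives log[H⁺] = -2.800, so pH = 2.80.

pH = 2.80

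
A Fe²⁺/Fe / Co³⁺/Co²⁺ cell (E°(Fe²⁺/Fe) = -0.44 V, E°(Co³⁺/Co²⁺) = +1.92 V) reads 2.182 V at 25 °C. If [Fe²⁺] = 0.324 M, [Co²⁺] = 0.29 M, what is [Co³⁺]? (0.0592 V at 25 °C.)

1.6 × 10^-4 M

From the Nernst equation, log Q = n(E° − E)/0.0592 = 2(2.36 − 2.182)/0.0592 = 6.014, so Q = 1.03 × 10^6.
With Q = [Fe²⁺]·[Co²⁺]^2/[Co³⁺]^2 and the known concentrations, [Co³⁺]^2 in the denominator gives [Co³⁺] = 1.6 × 10^-4 M.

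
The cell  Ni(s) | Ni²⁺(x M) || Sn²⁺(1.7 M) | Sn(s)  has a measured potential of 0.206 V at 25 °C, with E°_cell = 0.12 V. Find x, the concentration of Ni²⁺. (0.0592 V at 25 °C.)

0.0021 M

From the Nernst equation, log Q = n(E° − E)/0.0592 = 2(0.12 − 0.206)/0.0592 = -2.905, so Q = 0.00124.
With Q = [Ni²⁺]/[Sn²⁺] and the known concentrations, [Ni²⁺] in the numerator gives [Ni²⁺] = 0.0021 M.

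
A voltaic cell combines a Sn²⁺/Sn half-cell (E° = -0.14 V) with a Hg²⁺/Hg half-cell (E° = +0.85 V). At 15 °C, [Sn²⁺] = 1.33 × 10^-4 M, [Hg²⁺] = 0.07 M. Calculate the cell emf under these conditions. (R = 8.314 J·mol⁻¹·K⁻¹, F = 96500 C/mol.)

1.07 V

The Hg²⁺/Hg couple has the higher reduction potential and acts as the cathode, so E°_cell = +0.85 − (-0.14) = 0.99 V.
Balancing electrons gives n = 2; the reaction quotient is Q = [Sn²⁺]/[Hg²⁺] = 0.00190.
E = E° − (RT/nF) ln Q = 0.99 − (8.314×288)/(2×96500) × (-6.266) = 0.990 + 0.078 = 1.068 V.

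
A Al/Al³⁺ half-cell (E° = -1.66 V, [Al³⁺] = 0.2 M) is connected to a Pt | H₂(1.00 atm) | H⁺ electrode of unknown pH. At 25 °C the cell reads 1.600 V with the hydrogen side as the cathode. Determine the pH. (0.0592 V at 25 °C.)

pH = 1.25

E°_cell = 1.66 V and n = 6.
log Q = n(E° − E)/0.0592 = 6×(1.66 − 1.600)/0.0592 = 6.081.
With Q = [Al³⁺]^2·P(H₂)^3 / [H⁺]^6, solving for [H⁺] gives log[H⁺] = -1.247, so pH = 1.25.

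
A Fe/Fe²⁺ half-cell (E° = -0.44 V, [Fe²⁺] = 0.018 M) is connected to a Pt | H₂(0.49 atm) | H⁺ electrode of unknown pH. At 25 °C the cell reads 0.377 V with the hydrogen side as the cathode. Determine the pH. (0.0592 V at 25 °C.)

pH = 2.09

E°_cell = 0.44 V and n = 2.
log Q = n(E° − E)/0.0592 = 2×(0.44 − 0.377)/0.0592 = 2.128.
With Q = [Fe²⁺]·P(H₂) / [H⁺]^2, solving for [H⁺] gives log[H⁺] = -2.091, so pH = 2.09.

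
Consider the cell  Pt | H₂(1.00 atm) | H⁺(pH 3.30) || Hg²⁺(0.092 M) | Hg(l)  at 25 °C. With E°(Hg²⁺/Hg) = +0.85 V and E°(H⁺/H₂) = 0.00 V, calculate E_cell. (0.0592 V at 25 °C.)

The Hg²⁺/Hg couple is the cathode, so E°_cell = 0.85 V; n = 2.
[H⁺] = 10^(−3.30) = 5 × 10^-4 M, and Q = [H⁺]^2 / ([Hg²⁺]·P(H₂)) = 2.73 × 10^-6.
E = E° − (0.0592/2) log Q = 0.85 − (0.0592/2)(-5.564) = 1.015 V.

1.01 V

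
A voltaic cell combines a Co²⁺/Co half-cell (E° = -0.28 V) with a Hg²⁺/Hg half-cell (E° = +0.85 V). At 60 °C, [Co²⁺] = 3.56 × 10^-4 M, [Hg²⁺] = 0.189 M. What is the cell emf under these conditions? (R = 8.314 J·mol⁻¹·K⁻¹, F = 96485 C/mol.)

The Hg²⁺/Hg couple has the higher reduction potential and acts as the cathode, so E°_cell = +0.85 − (-0.28) = 1.13 V.
Balancing electrons gives n = 2; the reaction quotient is Q = [Co²⁺]/[Hg²⁺] = 0.00188.
E = E° − (RT/nF) ln Q = 1.13 − (8.314×333)/(2×96485) × (-6.275) = 1.130 + 0.090 = 1.220 V.

1.22 V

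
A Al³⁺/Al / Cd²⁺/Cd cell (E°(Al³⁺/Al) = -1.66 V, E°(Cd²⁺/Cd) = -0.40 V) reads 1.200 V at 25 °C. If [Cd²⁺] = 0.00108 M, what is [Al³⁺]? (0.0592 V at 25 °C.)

0.039 M

From the Nernst equation, log Q = n(E° − E)/0.0592 = 6(1.26 − 1.200)/0.0592 = 6.081, so Q = 1.21 × 10^6.
With Q = [Al³⁺]^2/[Cd²⁺]^3 and the known concentrations, [Al³⁺]^2 in the numerator gives [Al³⁺] = 0.039 M.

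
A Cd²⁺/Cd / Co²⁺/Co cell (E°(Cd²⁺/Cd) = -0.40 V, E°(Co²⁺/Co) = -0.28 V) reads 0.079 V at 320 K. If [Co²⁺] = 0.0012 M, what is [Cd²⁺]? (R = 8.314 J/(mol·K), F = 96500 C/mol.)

From the Nernst equation, ln Q = nF(E° − E)/RT = 2×96500×(0.12 − 0.079)/(8.314×320) = 2.974, so Q = 19.6.
With Q = [Cd²⁺]/[Co²⁺] and the known concentrations, [Cd²⁺] in the numerator gives [Cd²⁺] = 0.023 M.

0.023 M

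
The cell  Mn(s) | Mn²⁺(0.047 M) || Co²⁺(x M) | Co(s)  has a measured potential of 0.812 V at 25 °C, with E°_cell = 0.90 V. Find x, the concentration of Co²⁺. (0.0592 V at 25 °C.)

From the Nernst equation, log Q = n(E° − E)/0.0592 = 2(0.90 − 0.812)/0.0592 = 2.973, so Q = 940.
With Q = [Mn²⁺]/[Co²⁺] and the known concentrations, [Co²⁺] in the denominator gives [Co²⁺] = 5 × 10^-5 M.

5 × 10^-5 M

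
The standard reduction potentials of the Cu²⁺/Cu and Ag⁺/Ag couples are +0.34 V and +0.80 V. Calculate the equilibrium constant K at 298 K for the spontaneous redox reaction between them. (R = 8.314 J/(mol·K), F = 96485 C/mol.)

E°_cell = +0.80 − (+0.34) = 0.46 V, with n = 2 electrons transferred.
At equilibrium E = 0, so the Nernst equation gives ln K = nFE°/RT = (2)(96485)(0.46)/((8.314)(298)) = 35.83.
K = e^35.83 = 3.6 × 10^15.

3.6 × 10^15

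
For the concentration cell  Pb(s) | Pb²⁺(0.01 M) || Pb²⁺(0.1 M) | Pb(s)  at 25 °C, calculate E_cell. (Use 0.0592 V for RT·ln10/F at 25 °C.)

Both half-cells are Pb²⁺/Pb, so E°_cell = 0. The concentrated side is the cathode; the cell reaction moves Pb²⁺ from high to low concentration with n = 2.
Q = [Pb²⁺]_dilute/[Pb²⁺]_conc = 0.01/0.1 = 0.100.
E = 0 − (0.0592/2) log Q = −(0.0592/2)(-1.000) = 0.0296 V.

0.030 V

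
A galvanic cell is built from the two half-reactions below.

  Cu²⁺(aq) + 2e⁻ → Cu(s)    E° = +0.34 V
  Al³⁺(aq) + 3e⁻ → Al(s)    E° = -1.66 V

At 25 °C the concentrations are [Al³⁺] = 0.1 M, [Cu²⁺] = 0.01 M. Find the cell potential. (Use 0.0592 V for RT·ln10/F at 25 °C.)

1.96 V

The Cu²⁺/Cu couple has the higher reduction potential and acts as the cathode, so E°_cell = +0.34 − (-1.66) = 2.00 V.
Balancing electrons gives n = 6; the reaction quotient is Q = [Al³⁺]^2/[Cu²⁺]^3 = 1 × 10^4.
At 25 °C, E = E° − (0.0592/n) log Q = 2.00 − (0.0592/6)(4.000) = 2.000 − 0.039 = 1.961 V.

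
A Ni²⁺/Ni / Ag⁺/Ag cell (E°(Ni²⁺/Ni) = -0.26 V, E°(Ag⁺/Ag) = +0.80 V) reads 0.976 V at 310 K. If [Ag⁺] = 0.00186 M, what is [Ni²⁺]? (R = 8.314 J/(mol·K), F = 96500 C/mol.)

From the Nernst equation, ln Q = nF(E° − E)/RT = 2×96500×(1.06 − 0.976)/(8.314×310) = 6.290, so Q = 539.
With Q = [Ni²⁺]/[Ag⁺]^2 and the known concentrations, [Ni²⁺] in the numerator gives [Ni²⁺] = 0.0019 M.

0.0019 M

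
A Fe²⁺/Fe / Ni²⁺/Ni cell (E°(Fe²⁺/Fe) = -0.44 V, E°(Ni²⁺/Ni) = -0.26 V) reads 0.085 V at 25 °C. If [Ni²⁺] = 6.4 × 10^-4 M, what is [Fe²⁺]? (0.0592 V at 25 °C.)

1.0 M

From the Nernst equation, log Q = n(E° − E)/0.0592 = 2(0.18 − 0.085)/0.0592 = 3.209, so Q = 1620.
With Q = [Fe²⁺]/[Ni²⁺] and the known concentrations, [Fe²⁺] in the numerator gives [Fe²⁺] = 1.0 M.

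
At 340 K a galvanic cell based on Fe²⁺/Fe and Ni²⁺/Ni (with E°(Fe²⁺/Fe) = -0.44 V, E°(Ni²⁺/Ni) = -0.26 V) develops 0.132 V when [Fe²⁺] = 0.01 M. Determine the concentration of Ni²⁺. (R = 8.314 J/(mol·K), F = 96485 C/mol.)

3.8 × 10^-4 M

From the Nernst equation, ln Q = nF(E° − E)/RT = 2×96485×(0.18 − 0.132)/(8.314×340) = 3.277, so Q = 26.5.
With Q = [Fe²⁺]/[Ni²⁺] and the known concentrations, [Ni²⁺] in the denominator gives [Ni²⁺] = 3.8 × 10^-4 M.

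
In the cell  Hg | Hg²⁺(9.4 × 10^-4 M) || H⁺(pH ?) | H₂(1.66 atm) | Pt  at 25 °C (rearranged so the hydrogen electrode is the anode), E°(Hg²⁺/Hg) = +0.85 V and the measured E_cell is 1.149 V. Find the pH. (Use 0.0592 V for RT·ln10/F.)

E°_cell = 0.85 V and n = 2.
log Q = n(E° − E)/0.0592 = 2×(0.85 − 1.149)/0.0592 = -10.101.
With Q = [H⁺]^2 / ([Hg²⁺]·P(H₂)), solving for [H⁺] gives log[H⁺] = -6.454, so pH = 6.45.

pH = 6.45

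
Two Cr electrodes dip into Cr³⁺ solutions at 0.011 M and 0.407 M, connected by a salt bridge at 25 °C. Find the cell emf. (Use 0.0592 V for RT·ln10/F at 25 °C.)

0.031 V

Both half-cells are Cr³⁺/Cr, so E°_cell = 0. The concentrated side is the cathode; the cell reaction moves Cr³⁺ from high to low concentration with n = 3.
Q = [Cr³⁺]_dilute/[Cr³⁺]_conc = 0.011/0.407 = 0.0270.
E = 0 − (0.0592/3) log Q = −(0.0592/3)(-1.568) = 0.0309 V.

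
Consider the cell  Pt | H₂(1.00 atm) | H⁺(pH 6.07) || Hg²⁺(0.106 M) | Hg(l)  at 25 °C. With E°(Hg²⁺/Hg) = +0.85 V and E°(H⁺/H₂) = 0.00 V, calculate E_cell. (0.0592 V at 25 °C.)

1.18 V

The Hg²⁺/Hg couple is the cathode, so E°_cell = 0.85 V; n = 2.
[H⁺] = 10^(−6.07) = 8.5 × 10^-7 M, and Q = [H⁺]^2 / ([Hg²⁺]·P(H₂)) = 6.83 × 10^-12.
E = E° − (0.0592/2) log Q = 0.85 − (0.0592/2)(-11.165) = 1.180 V.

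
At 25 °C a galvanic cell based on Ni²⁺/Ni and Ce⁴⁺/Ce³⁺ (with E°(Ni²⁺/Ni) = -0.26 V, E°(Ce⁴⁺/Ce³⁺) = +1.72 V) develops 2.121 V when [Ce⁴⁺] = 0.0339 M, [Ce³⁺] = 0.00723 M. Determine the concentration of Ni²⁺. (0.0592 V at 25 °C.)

3.8 × 10^-4 M

From the Nernst equation, log Q = n(E° − E)/0.0592 = 2(1.98 − 2.121)/0.0592 = -4.764, so Q = 1.72 × 10^-5.
With Q = [Ni²⁺]·[Ce³⁺]^2/[Ce⁴⁺]^2 and the known concentrations, [Ni²⁺] in the numerator gives [Ni²⁺] = 3.8 × 10^-4 M.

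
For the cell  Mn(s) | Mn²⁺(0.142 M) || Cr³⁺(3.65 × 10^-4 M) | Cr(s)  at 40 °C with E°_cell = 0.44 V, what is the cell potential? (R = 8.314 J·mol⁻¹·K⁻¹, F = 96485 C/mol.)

0.395 V

Balancing electrons gives n = 6; the reaction quotient is Q = [Mn²⁺]^3/[Cr³⁺]^2 = 2.15 × 10^4.
E = E° − (RT/nF) ln Q = 0.44 − (8.314×313)/(6×96485) × (9.975) = 0.440 − 0.045 = 0.395 V.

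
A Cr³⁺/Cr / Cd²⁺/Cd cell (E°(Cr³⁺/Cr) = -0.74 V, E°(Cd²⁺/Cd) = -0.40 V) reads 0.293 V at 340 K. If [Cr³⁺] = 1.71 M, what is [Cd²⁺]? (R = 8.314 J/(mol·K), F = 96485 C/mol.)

From the Nernst equation, ln Q = nF(E° − E)/RT = 6×96485×(0.34 − 0.293)/(8.314×340) = 9.625, so Q = 1.51 × 10^4.
With Q = [Cr³⁺]^2/[Cd²⁺]^3 and the known concentrations, [Cd²⁺]^3 in the denominator gives [Cd²⁺] = 0.058 M.

0.058 M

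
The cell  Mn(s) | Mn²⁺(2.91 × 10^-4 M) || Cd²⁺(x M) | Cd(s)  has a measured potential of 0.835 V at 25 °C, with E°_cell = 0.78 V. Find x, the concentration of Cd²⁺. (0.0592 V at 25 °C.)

0.021 M

From the Nernst equation, log Q = n(E° − E)/0.0592 = 2(0.78 − 0.835)/0.0592 = -1.858, so Q = 0.0139.
With Q = [Mn²⁺]/[Cd²⁺] and the known concentrations, [Cd²⁺] in the denominator gives [Cd²⁺] = 0.021 M.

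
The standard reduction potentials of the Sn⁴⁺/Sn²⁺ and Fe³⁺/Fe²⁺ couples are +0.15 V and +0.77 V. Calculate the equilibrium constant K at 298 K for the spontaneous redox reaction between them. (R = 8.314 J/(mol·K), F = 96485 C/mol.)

9.4 × 10^20

E°_cell = +0.77 − (+0.15) = 0.62 V, with n = 2 electrons transferred.
At equilibrium E = 0, so the Nernst equation gives ln K = nFE°/RT = (2)(96485)(0.62)/((8.314)(298)) = 48.29.
K = e^48.29 = 9.4 × 10^20.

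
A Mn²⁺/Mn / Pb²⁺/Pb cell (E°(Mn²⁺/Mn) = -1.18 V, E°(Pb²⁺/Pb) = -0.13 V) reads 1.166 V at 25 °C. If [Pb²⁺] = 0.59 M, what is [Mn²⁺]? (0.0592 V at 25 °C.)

7.1 × 10^-5 M

From the Nernst equation, log Q = n(E° − E)/0.0592 = 2(1.05 − 1.166)/0.0592 = -3.919, so Q = 1.21 × 10^-4.
With Q = [Mn²⁺]/[Pb²⁺] and the known concentrations, [Mn²⁺] in the numerator gives [Mn²⁺] = 7.1 × 10^-5 M.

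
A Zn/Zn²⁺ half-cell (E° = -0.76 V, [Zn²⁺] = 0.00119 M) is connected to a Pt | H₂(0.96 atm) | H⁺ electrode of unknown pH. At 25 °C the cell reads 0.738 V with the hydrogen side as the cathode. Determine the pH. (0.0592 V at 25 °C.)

pH = 1.84

E°_cell = 0.76 V and n = 2.
log Q = n(E° − E)/0.0592 = 2×(0.76 − 0.738)/0.0592 = 0.743.
With Q = [Zn²⁺]·P(H₂) / [H⁺]^2, solving for [H⁺] gives log[H⁺] = -1.843, so pH = 1.84.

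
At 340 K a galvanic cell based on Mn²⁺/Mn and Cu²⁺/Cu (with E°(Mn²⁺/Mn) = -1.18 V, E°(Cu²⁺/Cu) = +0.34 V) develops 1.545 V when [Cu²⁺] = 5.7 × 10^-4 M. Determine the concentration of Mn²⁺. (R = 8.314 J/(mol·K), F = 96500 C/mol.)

1 × 10^-4 M

From the Nernst equation, ln Q = nF(E° − E)/RT = 2×96500×(1.52 − 1.545)/(8.314×340) = -1.707, so Q = 0.181.
With Q = [Mn²⁺]/[Cu²⁺] and the known concentrations, [Mn²⁺] in the numerator gives [Mn²⁺] = 1 × 10^-4 M.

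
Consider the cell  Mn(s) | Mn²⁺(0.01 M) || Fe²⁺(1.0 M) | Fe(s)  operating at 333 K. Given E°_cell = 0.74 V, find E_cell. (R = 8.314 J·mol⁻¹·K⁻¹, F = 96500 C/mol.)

0.806 V

Balancing electrons gives n = 2; the reaction quotient is Q = [Mn²⁺]/[Fe²⁺] = 0.0100.
E = E° − (RT/nF) ln Q = 0.74 − (8.314×333)/(2×96500) × (-4.605) = 0.740 + 0.066 = 0.806 V.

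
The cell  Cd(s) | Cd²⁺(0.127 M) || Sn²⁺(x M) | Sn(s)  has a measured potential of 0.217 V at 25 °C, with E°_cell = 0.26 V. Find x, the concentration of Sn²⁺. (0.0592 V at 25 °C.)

From the Nernst equation, log Q = n(E° − E)/0.0592 = 2(0.26 − 0.217)/0.0592 = 1.453, so Q = 28.4.
With Q = [Cd²⁺]/[Sn²⁺] and the known concentrations, [Sn²⁺] in the denominator gives [Sn²⁺] = 0.0045 M.

0.0045 M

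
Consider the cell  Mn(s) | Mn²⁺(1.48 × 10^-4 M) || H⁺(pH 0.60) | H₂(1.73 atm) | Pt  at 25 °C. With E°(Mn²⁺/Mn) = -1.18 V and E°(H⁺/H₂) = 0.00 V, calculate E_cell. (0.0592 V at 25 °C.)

The hydrogen couple is the cathode, so E°_cell = 1.18 V; n = 2.
[H⁺] = 10^(−0.60) = 0.25 M, and Q = [Mn²⁺]·P(H₂) / [H⁺]^2 = 0.00406.
E = E° − (0.0592/2) log Q = 1.18 − (0.0592/2)(-2.392) = 1.251 V.

1.25 V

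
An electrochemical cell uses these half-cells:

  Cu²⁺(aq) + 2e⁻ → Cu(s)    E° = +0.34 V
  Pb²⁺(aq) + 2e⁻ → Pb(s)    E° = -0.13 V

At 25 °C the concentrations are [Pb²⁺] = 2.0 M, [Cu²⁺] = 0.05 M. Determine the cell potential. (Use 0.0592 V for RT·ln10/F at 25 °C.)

The Cu²⁺/Cu couple has the higher reduction potential and acts as the cathode, so E°_cell = +0.34 − (-0.13) = 0.47 V.
Balancing electrons gives n = 2; the reaction quotient is Q = [Pb²⁺]/[Cu²⁺] = 40.0.
At 25 °C, E = E° − (0.0592/n) log Q = 0.47 − (0.0592/2)(1.602) = 0.470 − 0.047 = 0.423 V.

0.423 V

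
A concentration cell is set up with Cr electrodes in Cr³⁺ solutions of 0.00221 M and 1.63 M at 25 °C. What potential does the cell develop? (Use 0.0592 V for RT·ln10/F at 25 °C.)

Both half-cells are Cr³⁺/Cr, so E°_cell = 0. The concentrated side is the cathode; the cell reaction moves Cr³⁺ from high to low concentration with n = 3.
Q = [Cr³⁺]_dilute/[Cr³⁺]_conc = 0.00221/1.63 = 0.00136.
E = 0 − (0.0592/3) log Q = −(0.0592/3)(-2.868) = 0.0566 V.

0.057 V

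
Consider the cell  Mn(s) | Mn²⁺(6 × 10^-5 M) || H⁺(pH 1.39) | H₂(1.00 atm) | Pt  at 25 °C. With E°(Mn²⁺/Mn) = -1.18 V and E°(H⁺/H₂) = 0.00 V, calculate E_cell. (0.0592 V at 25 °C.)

1.22 V

The hydrogen couple is the cathode, so E°_cell = 1.18 V; n = 2.
[H⁺] = 10^(−1.39) = 0.041 M, and Q = [Mn²⁺]·P(H₂) / [H⁺]^2 = 0.0362.
E = E° − (0.0592/2) log Q = 1.18 − (0.0592/2)(-1.442) = 1.223 V.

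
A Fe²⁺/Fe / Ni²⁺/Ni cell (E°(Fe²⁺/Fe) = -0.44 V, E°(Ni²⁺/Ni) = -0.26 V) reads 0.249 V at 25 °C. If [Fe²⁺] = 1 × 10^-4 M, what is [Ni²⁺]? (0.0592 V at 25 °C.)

From the Nernst equation, log Q = n(E° − E)/0.0592 = 2(0.18 − 0.249)/0.0592 = -2.331, so Q = 0.00467.
With Q = [Fe²⁺]/[Ni²⁺] and the known concentrations, [Ni²⁺] in the denominator gives [Ni²⁺] = 0.021 M.

0.021 M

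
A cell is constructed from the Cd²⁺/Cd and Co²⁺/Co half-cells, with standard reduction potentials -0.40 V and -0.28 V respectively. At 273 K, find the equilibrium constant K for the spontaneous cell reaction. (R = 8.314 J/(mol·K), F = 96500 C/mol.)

E°_cell = -0.28 − (-0.40) = 0.12 V, with n = 2 electrons transferred.
At equilibrium E = 0, so the Nernst equation gives ln K = nFE°/RT = (2)(96500)(0.12)/((8.314)(273)) = 10.20.
K = e^10.20 = 2.7 × 10^4.

2.7 × 10^4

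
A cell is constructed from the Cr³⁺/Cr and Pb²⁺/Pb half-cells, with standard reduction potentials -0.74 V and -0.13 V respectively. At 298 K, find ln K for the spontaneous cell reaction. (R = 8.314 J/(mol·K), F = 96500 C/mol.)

ln K = 142.6

E°_cell = -0.13 − (-0.74) = 0.61 V, with n = 6 electrons transferred.
At equilibrium E = 0, so the Nernst equation gives ln K = nFE°/RT = (6)(96500)(0.61)/((8.314)(298)) = 142.55.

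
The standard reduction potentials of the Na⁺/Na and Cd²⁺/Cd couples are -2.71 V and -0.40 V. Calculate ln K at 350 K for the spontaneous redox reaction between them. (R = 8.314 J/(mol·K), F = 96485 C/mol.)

ln K = 153.2

E°_cell = -0.40 − (-2.71) = 2.31 V, with n = 2 electrons transferred.
At equilibrium E = 0, so the Nernst equation gives ln K = nFE°/RT = (2)(96485)(2.31)/((8.314)(350)) = 153.19.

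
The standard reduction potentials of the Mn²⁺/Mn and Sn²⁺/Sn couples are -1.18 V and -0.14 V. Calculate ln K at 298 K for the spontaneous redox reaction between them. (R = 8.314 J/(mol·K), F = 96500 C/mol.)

E°_cell = -0.14 − (-1.18) = 1.04 V, with n = 2 electrons transferred.
At equilibrium E = 0, so the Nernst equation gives ln K = nFE°/RT = (2)(96500)(1.04)/((8.314)(298)) = 81.01.

ln K = 81.0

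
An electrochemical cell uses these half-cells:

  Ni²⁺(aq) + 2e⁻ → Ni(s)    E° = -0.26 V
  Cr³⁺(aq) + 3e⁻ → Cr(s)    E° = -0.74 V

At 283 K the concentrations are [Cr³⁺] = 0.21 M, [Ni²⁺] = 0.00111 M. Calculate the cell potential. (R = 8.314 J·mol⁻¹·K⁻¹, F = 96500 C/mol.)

0.410 V

The Ni²⁺/Ni couple has the higher reduction potential and acts as the cathode, so E°_cell = -0.26 − (-0.74) = 0.48 V.
Balancing electrons gives n = 6; the reaction quotient is Q = [Cr³⁺]^2/[Ni²⁺]^3 = 3.22 × 10^7.
E = E° − (RT/nF) ln Q = 0.48 − (8.314×283)/(6×96500) × (17.289) = 0.480 − 0.070 = 0.410 V.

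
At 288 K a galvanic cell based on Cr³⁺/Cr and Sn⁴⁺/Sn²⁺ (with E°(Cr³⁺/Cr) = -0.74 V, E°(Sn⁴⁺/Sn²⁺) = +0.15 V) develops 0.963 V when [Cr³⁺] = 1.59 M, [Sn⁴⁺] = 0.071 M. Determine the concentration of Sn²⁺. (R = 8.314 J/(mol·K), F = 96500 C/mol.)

From the Nernst equation, ln Q = nF(E° − E)/RT = 6×96500×(0.89 − 0.963)/(8.314×288) = -17.652, so Q = 2.16 × 10^-8.
With Q = [Cr³⁺]^2·[Sn²⁺]^3/[Sn⁴⁺]^3 and the known concentrations, [Sn²⁺]^3 in the numerator gives [Sn²⁺] = 1.5 × 10^-4 M.

1.5 × 10^-4 M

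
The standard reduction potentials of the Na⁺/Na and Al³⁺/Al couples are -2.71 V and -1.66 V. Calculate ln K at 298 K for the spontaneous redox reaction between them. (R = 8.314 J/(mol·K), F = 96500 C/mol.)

ln K = 122.7

E°_cell = -1.66 − (-2.71) = 1.05 V, with n = 3 electrons transferred.
At equilibrium E = 0, so the Nernst equation gives ln K = nFE°/RT = (3)(96500)(1.05)/((8.314)(298)) = 122.69.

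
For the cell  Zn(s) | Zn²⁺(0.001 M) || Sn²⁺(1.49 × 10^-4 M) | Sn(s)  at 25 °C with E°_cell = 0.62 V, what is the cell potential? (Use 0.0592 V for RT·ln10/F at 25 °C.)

Balancing electrons gives n = 2; the reaction quotient is Q = [Zn²⁺]/[Sn²⁺] = 6.71.
At 25 °C, E = E° − (0.0592/n) log Q = 0.62 − (0.0592/2)(0.827) = 0.620 − 0.024 = 0.596 V.

0.596 V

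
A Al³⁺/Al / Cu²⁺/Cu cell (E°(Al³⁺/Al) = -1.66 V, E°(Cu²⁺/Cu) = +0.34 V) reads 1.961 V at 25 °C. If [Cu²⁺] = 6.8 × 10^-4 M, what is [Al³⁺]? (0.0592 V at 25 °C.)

0.0017 M

From the Nernst equation, log Q = n(E° − E)/0.0592 = 6(2.00 − 1.961)/0.0592 = 3.953, so Q = 8970.
With Q = [Al³⁺]^2/[Cu²⁺]^3 and the known concentrations, [Al³⁺]^2 in the numerator gives [Al³⁺] = 0.0017 M.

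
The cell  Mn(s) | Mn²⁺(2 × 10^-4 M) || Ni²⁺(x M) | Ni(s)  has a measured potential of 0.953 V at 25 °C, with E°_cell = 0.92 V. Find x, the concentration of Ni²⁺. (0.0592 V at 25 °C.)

0.0026 M

From the Nernst equation, log Q = n(E° − E)/0.0592 = 2(0.92 − 0.953)/0.0592 = -1.115, so Q = 0.0768.
With Q = [Mn²⁺]/[Ni²⁺] and the known concentrations, [Ni²⁺] in the denominator gives [Ni²⁺] = 0.0026 M.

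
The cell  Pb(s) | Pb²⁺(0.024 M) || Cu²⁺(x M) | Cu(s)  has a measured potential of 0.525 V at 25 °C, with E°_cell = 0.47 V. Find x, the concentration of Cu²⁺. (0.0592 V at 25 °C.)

From the Nernst equation, log Q = n(E° − E)/0.0592 = 2(0.47 − 0.525)/0.0592 = -1.858, so Q = 0.0139.
With Q = [Pb²⁺]/[Cu²⁺] and the known concentrations, [Cu²⁺] in the denominator gives [Cu²⁺] = 1.7 M.

1.7 M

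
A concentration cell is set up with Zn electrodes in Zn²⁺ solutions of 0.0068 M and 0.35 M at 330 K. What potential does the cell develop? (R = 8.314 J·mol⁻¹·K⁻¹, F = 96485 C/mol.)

0.056 V

Both half-cells are Zn²⁺/Zn, so E°_cell = 0. The concentrated side is the cathode; the cell reaction moves Zn²⁺ from high to low concentration with n = 2.
Q = [Zn²⁺]_dilute/[Zn²⁺]_conc = 0.0068/0.35 = 0.0194.
E = 0 − (RT/nF) ln Q = −((8.314×330)/(2×96485))(-3.941) = 0.0560 V.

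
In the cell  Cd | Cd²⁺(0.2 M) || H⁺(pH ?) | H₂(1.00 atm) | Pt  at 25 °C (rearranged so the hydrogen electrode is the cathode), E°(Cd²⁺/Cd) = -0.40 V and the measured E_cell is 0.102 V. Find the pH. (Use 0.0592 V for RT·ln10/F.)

E°_cell = 0.40 V and n = 2.
log Q = n(E° − E)/0.0592 = 2×(0.40 − 0.102)/0.0592 = 10.068.
With Q = [Cd²⁺]·P(H₂) / [H⁺]^2, solving for [H⁺] gives log[H⁺] = -5.383, so pH = 5.38.

pH = 5.38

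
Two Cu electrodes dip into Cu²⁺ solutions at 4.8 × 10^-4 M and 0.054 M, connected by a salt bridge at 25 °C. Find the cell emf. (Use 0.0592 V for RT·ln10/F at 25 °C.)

Both half-cells are Cu²⁺/Cu, so E°_cell = 0. The concentrated side is the cathode; the cell reaction moves Cu²⁺ from high to low concentration with n = 2.
Q = [Cu²⁺]_dilute/[Cu²⁺]_conc = 4.8 × 10^-4/0.054 = 0.00889.
E = 0 − (0.0592/2) log Q = −(0.0592/2)(-2.051) = 0.0607 V.

0.061 V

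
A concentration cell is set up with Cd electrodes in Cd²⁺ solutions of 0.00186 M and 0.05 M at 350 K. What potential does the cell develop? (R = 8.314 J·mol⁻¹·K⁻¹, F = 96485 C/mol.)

Both half-cells are Cd²⁺/Cd, so E°_cell = 0. The concentrated side is the cathode; the cell reaction moves Cd²⁺ from high to low concentration with n = 2.
Q = [Cd²⁺]_dilute/[Cd²⁺]_conc = 0.00186/0.05 = 0.0372.
E = 0 − (RT/nF) ln Q = −((8.314×350)/(2×96485))(-3.291) = 0.0496 V.

0.050 V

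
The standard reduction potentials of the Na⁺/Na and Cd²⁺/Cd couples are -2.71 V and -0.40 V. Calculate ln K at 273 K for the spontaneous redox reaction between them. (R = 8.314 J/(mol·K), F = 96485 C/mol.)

ln K = 196.4

E°_cell = -0.40 − (-2.71) = 2.31 V, with n = 2 electrons transferred.
At equilibrium E = 0, so the Nernst equation gives ln K = nFE°/RT = (2)(96485)(2.31)/((8.314)(273)) = 196.39.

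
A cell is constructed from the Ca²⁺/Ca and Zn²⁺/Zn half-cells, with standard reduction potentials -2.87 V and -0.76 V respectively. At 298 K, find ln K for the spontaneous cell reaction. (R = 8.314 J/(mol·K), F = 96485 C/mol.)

ln K = 164.3

E°_cell = -0.76 − (-2.87) = 2.11 V, with n = 2 electrons transferred.
At equilibrium E = 0, so the Nernst equation gives ln K = nFE°/RT = (2)(96485)(2.11)/((8.314)(298)) = 164.34.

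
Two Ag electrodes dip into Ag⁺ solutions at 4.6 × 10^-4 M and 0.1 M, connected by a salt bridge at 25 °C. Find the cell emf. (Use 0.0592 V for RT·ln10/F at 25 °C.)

Both half-cells are Ag⁺/Ag, so E°_cell = 0. The concentrated side is the cathode; the cell reaction moves Ag⁺ from high to low concentration with n = 1.
Q = [Ag⁺]_dilute/[Ag⁺]_conc = 4.6 × 10^-4/0.1 = 0.00460.
E = 0 − (0.0592/1) log Q = −(0.0592/1)(-2.337) = 0.1384 V.

0.14 V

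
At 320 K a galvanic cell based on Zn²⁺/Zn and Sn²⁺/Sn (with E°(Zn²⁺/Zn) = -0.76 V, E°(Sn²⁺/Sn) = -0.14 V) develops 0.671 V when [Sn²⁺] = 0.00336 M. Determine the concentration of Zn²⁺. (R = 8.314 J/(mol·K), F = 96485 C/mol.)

8.3 × 10^-5 M

From the Nernst equation, ln Q = nF(E° − E)/RT = 2×96485×(0.62 − 0.671)/(8.314×320) = -3.699, so Q = 0.0247.
With Q = [Zn²⁺]/[Sn²⁺] and the known concentrations, [Zn²⁺] in the numerator gives [Zn²⁺] = 8.3 × 10^-5 M.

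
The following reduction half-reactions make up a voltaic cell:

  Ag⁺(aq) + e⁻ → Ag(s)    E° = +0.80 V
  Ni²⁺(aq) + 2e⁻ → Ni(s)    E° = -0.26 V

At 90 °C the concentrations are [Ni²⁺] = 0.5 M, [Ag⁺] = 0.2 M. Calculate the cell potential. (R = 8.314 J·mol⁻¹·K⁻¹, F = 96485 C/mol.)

1.02 V

The Ag⁺/Ag couple has the higher reduction potential and acts as the cathode, so E°_cell = +0.80 − (-0.26) = 1.06 V.
Balancing electrons gives n = 2; the reaction quotient is Q = [Ni²⁺]/[Ag⁺]^2 = 12.5.
E = E° − (RT/nF) ln Q = 1.06 − (8.314×363)/(2×96485) × (2.526) = 1.060 − 0.040 = 1.020 V.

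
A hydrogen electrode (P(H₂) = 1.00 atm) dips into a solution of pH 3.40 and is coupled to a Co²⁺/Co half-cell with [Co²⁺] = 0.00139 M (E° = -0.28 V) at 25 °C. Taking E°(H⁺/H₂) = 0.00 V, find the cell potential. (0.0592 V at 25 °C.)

The hydrogen couple is the cathode, so E°_cell = 0.28 V; n = 2.
[H⁺] = 10^(−3.40) = 4 × 10^-4 M, and Q = [Co²⁺]·P(H₂) / [H⁺]^2 = 8770.
E = E° − (0.0592/2) log Q = 0.28 − (0.0592/2)(3.943) = 0.163 V.

0.16 V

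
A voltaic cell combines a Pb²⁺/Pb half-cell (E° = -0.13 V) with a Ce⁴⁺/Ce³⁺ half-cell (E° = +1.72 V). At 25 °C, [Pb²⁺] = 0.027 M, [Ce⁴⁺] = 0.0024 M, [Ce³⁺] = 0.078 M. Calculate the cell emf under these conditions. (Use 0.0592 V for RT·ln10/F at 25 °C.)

1.81 V

The Ce⁴⁺/Ce³⁺ couple has the higher reduction potential and acts as the cathode, so E°_cell = +1.72 − (-0.13) = 1.85 V.
Balancing electrons gives n = 2; the reaction quotient is Q = [Pb²⁺]·[Ce³⁺]^2/[Ce⁴⁺]^2 = 28.5.
At 25 °C, E = E° − (0.0592/n) log Q = 1.85 − (0.0592/2)(1.455) = 1.850 − 0.043 = 1.807 V.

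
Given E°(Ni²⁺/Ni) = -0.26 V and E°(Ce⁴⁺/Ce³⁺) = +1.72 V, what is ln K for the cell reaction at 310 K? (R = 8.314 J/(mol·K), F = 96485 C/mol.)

E°_cell = +1.72 − (-0.26) = 1.98 V, with n = 2 electrons transferred.
At equilibrium E = 0, so the Nernst equation gives ln K = nFE°/RT = (2)(96485)(1.98)/((8.314)(310)) = 148.25.

ln K = 148.2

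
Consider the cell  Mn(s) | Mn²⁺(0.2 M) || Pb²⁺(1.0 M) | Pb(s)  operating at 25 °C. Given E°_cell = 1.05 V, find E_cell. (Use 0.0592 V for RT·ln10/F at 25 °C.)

Balancing electrons gives n = 2; the reaction quotient is Q = [Mn²⁺]/[Pb²⁺] = 0.200.
At 25 °C, E = E° − (0.0592/n) log Q = 1.05 − (0.0592/2)(-0.699) = 1.050 + 0.021 = 1.071 V.

1.07 V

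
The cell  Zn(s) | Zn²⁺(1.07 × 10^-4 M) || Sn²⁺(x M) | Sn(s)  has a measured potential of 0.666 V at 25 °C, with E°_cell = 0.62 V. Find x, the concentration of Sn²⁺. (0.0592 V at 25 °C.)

From the Nernst equation, log Q = n(E° − E)/0.0592 = 2(0.62 − 0.666)/0.0592 = -1.554, so Q = 0.0279.
With Q = [Zn²⁺]/[Sn²⁺] and the known concentrations, [Sn²⁺] in the denominator gives [Sn²⁺] = 0.0038 M.

0.0038 M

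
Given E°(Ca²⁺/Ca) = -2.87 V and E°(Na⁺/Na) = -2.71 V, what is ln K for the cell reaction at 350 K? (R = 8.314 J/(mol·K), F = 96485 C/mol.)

E°_cell = -2.71 − (-2.87) = 0.16 V, with n = 2 electrons transferred.
At equilibrium E = 0, so the Nernst equation gives ln K = nFE°/RT = (2)(96485)(0.16)/((8.314)(350)) = 10.61.

ln K = 10.6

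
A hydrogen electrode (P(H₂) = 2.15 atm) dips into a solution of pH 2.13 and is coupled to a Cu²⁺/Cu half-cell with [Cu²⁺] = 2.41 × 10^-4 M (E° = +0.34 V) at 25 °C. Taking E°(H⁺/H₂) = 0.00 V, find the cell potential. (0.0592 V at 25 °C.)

0.37 V

The Cu²⁺/Cu couple is the cathode, so E°_cell = 0.34 V; n = 2.
[H⁺] = 10^(−2.13) = 0.0074 M, and Q = [H⁺]^2 / ([Cu²⁺]·P(H₂)) = 0.106.
E = E° − (0.0592/2) log Q = 0.34 − (0.0592/2)(-0.974) = 0.369 V.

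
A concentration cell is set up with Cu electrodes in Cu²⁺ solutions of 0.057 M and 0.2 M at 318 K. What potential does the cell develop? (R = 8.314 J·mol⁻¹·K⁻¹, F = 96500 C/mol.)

Both half-cells are Cu²⁺/Cu, so E°_cell = 0. The concentrated side is the cathode; the cell reaction moves Cu²⁺ from high to low concentration with n = 2.
Q = [Cu²⁺]_dilute/[Cu²⁺]_conc = 0.057/0.2 = 0.285.
E = 0 − (RT/nF) ln Q = −((8.314×318)/(2×96500))(-1.255) = 0.0172 V.

0.017 V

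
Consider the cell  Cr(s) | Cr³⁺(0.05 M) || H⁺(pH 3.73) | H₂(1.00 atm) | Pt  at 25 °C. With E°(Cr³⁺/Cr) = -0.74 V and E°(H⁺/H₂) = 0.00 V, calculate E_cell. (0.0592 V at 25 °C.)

0.54 V

The hydrogen couple is the cathode, so E°_cell = 0.74 V; n = 6.
[H⁺] = 10^(−3.73) = 1.9 × 10^-4 M, and Q = [Cr³⁺]^2·P(H₂)^3 / [H⁺]^6 = 6 × 10^19.
E = E° − (0.0592/6) log Q = 0.74 − (0.0592/6)(19.778) = 0.545 V.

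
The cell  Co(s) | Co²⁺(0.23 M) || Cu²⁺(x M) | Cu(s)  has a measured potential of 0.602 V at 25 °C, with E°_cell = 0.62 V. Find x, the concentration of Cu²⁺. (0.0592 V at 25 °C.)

From the Nernst equation, log Q = n(E° − E)/0.0592 = 2(0.62 − 0.602)/0.0592 = 0.608, so Q = 4.06.
With Q = [Co²⁺]/[Cu²⁺] and the known concentrations, [Cu²⁺] in the denominator gives [Cu²⁺] = 0.057 M.

0.057 M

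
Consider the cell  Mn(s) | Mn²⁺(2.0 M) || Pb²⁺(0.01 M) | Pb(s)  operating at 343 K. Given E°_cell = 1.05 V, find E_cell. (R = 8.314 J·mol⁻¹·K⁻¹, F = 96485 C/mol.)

0.972 V

Balancing electrons gives n = 2; the reaction quotient is Q = [Mn²⁺]/[Pb²⁺] = 200.
E = E° − (RT/nF) ln Q = 1.05 − (8.314×343)/(2×96485) × (5.298) = 1.050 − 0.078 = 0.972 V.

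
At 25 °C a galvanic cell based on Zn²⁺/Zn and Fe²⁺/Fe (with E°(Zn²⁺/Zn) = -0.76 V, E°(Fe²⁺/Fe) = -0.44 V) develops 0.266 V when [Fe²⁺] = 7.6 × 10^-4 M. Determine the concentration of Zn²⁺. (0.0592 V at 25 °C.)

From the Nernst equation, log Q = n(E° − E)/0.0592 = 2(0.32 − 0.266)/0.0592 = 1.824, so Q = 66.7.
With Q = [Zn²⁺]/[Fe²⁺] and the known concentrations, [Zn²⁺] in the numerator gives [Zn²⁺] = 0.051 M.

0.051 M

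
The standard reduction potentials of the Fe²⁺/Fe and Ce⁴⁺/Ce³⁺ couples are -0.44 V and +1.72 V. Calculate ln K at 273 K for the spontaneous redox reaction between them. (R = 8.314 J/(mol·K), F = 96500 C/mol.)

ln K = 183.7

E°_cell = +1.72 − (-0.44) = 2.16 V, with n = 2 electrons transferred.
At equilibrium E = 0, so the Nernst equation gives ln K = nFE°/RT = (2)(96500)(2.16)/((8.314)(273)) = 183.67.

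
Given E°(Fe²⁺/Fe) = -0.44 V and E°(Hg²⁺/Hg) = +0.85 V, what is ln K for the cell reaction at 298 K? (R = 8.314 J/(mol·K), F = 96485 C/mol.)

E°_cell = +0.85 − (-0.44) = 1.29 V, with n = 2 electrons transferred.
At equilibrium E = 0, so the Nernst equation gives ln K = nFE°/RT = (2)(96485)(1.29)/((8.314)(298)) = 100.47.

ln K = 100.5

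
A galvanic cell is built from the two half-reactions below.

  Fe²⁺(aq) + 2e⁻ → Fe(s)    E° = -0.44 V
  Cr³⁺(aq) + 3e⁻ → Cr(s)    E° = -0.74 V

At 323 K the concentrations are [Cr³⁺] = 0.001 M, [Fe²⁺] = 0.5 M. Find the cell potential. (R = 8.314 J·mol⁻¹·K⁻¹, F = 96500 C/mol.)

The Fe²⁺/Fe couple has the higher reduction potential and acts as the cathode, so E°_cell = -0.44 − (-0.74) = 0.30 V.
Balancing electrons gives n = 6; the reaction quotient is Q = [Cr³⁺]^2/[Fe²⁺]^3 = 8 × 10^-6.
E = E° − (RT/nF) ln Q = 0.30 − (8.314×323)/(6×96500) × (-11.736) = 0.300 + 0.054 = 0.354 V.

0.354 V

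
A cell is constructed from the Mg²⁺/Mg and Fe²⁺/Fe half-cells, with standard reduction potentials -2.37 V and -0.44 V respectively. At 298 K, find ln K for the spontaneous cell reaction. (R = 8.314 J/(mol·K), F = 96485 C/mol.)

E°_cell = -0.44 − (-2.37) = 1.93 V, with n = 2 electrons transferred.
At equilibrium E = 0, so the Nernst equation gives ln K = nFE°/RT = (2)(96485)(1.93)/((8.314)(298)) = 150.32.

ln K = 150.3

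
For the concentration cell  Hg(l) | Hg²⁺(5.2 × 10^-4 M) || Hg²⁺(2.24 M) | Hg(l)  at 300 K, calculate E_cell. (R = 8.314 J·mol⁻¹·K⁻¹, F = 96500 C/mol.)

0.11 V

Both half-cells are Hg²⁺/Hg, so E°_cell = 0. The concentrated side is the cathode; the cell reaction moves Hg²⁺ from high to low concentration with n = 2.
Q = [Hg²⁺]_dilute/[Hg²⁺]_conc = 5.2 × 10^-4/2.24 = 2.32 × 10^-4.
E = 0 − (RT/nF) ln Q = −((8.314×300)/(2×96500))(-8.368) = 0.1081 V.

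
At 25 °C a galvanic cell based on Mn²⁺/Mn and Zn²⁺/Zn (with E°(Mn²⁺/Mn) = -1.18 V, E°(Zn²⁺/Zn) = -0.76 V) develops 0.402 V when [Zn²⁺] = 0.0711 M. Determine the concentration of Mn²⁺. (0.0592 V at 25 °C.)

From the Nernst equation, log Q = n(E° − E)/0.0592 = 2(0.42 − 0.402)/0.0592 = 0.608, so Q = 4.06.
With Q = [Mn²⁺]/[Zn²⁺] and the known concentrations, [Mn²⁺] in the numerator gives [Mn²⁺] = 0.29 M.

0.29 M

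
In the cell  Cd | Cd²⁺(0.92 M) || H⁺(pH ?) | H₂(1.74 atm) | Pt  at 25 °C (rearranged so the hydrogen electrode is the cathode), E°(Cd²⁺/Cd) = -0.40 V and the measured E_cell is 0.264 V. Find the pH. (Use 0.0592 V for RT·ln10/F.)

E°_cell = 0.40 V and n = 2.
log Q = n(E° − E)/0.0592 = 2×(0.40 − 0.264)/0.0592 = 4.595.
With Q = [Cd²⁺]·P(H₂) / [H⁺]^2, solving for [H⁺] gives log[H⁺] = -2.195, so pH = 2.20.

pH = 2.20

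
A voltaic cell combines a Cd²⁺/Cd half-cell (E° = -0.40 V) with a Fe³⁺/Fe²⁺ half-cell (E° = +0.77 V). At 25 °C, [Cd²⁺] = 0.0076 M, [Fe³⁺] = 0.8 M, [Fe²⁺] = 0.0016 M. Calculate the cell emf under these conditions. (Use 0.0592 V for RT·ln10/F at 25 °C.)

The Fe³⁺/Fe²⁺ couple has the higher reduction potential and acts as the cathode, so E°_cell = +0.77 − (-0.40) = 1.17 V.
Balancing electrons gives n = 2; the reaction quotient is Q = [Cd²⁺]·[Fe²⁺]^2/[Fe³⁺]^2 = 3.04 × 10^-8.
At 25 °C, E = E° − (0.0592/n) log Q = 1.17 − (0.0592/2)(-7.517) = 1.170 + 0.223 = 1.393 V.

1.39 V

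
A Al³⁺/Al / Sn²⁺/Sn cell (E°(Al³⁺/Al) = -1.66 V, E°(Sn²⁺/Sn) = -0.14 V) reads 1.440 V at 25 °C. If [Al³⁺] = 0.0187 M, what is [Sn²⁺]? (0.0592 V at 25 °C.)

1.4 × 10^-4 M

From the Nernst equation, log Q = n(E° − E)/0.0592 = 6(1.52 − 1.440)/0.0592 = 8.108, so Q = 1.28 × 10^8.
With Q = [Al³⁺]^2/[Sn²⁺]^3 and the known concentrations, [Sn²⁺]^3 in the denominator gives [Sn²⁺] = 1.4 × 10^-4 M.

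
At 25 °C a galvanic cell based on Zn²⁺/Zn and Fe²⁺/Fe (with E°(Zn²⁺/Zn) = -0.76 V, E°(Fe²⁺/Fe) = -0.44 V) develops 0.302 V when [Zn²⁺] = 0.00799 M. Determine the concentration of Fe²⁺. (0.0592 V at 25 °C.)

From the Nernst equation, log Q = n(E° − E)/0.0592 = 2(0.32 − 0.302)/0.0592 = 0.608, so Q = 4.06.
With Q = [Zn²⁺]/[Fe²⁺] and the known concentrations, [Fe²⁺] in the denominator gives [Fe²⁺] = 0.002 M.

0.002 M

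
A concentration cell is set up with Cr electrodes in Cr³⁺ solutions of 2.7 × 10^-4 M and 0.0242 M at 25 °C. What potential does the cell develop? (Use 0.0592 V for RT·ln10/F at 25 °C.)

Both half-cells are Cr³⁺/Cr, so E°_cell = 0. The concentrated side is the cathode; the cell reaction moves Cr³⁺ from high to low concentration with n = 3.
Q = [Cr³⁺]_dilute/[Cr³⁺]_conc = 2.7 × 10^-4/0.0242 = 0.0112.
E = 0 − (0.0592/3) log Q = −(0.0592/3)(-1.952) = 0.0385 V.

0.039 V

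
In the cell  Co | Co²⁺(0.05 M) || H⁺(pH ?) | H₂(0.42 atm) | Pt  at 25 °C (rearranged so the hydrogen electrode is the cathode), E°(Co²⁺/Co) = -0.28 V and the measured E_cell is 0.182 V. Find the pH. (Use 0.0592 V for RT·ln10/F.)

E°_cell = 0.28 V and n = 2.
log Q = n(E° − E)/0.0592 = 2×(0.28 − 0.182)/0.0592 = 3.311.
With Q = [Co²⁺]·P(H₂) / [H⁺]^2, solving for [H⁺] gives log[H⁺] = -2.494, so pH = 2.49.

pH = 2.49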